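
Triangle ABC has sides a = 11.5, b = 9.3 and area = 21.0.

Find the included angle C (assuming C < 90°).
Area = ½·a·b·sin(C)  ⇒  sin(C) = 2·Area/(a·b) = 2·21.0/(11.5·9.3) = 42/106.95 ≈ 0.392707
C = arcsin(0.392707) ≈ 23.123° (taking the acute solution since C < 90°)

C = 23.12°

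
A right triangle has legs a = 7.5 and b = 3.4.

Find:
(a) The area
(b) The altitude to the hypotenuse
(a) The legs are perpendicular, so Area = ½·a·b = ½·7.5·3.4 = ½·25.5 = 12.75
(b) Hypotenuse c = √(a² + b²) = √(56.25 + 11.56) = √67.81 ≈ 8.23468
    Area = ½·c·h_c  ⇒  h_c = 2·Area/c = 25.5/8.23468 ≈ 3.09666

Area = 12.75, h_c = 3.097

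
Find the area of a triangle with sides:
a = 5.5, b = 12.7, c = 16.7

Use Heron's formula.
s = (5.5 + 12.7 + 16.7)/2 = 34.9/2 = 17.45
s − a = 11.95, s − b = 4.75, s − c = 0.75
s(s−a)(s−b)(s−c) = 17.45·11.95·4.75·0.75 ≈ 742.879
Area = √742.879 ≈ 27.2558

Area = 27.26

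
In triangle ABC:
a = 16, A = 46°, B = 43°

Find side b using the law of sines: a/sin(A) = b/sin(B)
a/sin(A) = b/sin(B)  ⇒  b = a·sin(B)/sin(A) = 16·sin(43°)/sin(46°)
sin(43°) ≈ 0.681998, sin(46°) ≈ 0.71934
b ≈ 16·0.681998/0.71934 ≈ 10.912/0.71934 ≈ 15.1694

b = 15.17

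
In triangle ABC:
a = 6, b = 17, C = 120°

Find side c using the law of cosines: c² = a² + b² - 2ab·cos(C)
c² = 6² + 17² − 2·6·17·cos(120°)
cos(120°) ≈ -0.5
c² ≈ 36 + 289 − 204·(-0.5) ≈ 325 + 102 ≈ 427
c ≈ √427 ≈ 20.664

c = 20.66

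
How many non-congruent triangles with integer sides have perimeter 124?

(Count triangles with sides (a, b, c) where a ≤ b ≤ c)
Let a ≤ b ≤ c with a + b + c = 124. The only binding inequality is a + b > c, i.e. 124 − c > c, so c < 124/2; and c ≥ 124/3 since c is the largest side.
So 42 ≤ c ≤ 61. For each c, b runs from ⌈(124 − c)/2⌉ up to c (then a = 124 − b − c satisfies 1 ≤ a ≤ b automatically), giving c − ⌈(124 − c)/2⌉ + 1 choices.
Summing over c: 2 + 3 + 5 + 6 + … + 29 + 30  (20 terms, c = 42, …, 61) = 320
Check (closed form: nearest integer to p²/48 for even p, (p+3)²/48 for odd p): 124²/48 = 15376/48 ≈ 320.33 → 320

320 triangles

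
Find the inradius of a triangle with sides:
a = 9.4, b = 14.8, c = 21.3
r = Area/s where s is the semi-perimeter.
s = (9.4 + 14.8 + 21.3)/2 = 45.5/2 = 22.75
Area = √(s(s−a)(s−b)(s−c)) = √(22.75·13.35·7.95·1.45) ≈ √3501.05 ≈ 59.1696
r ≈ 59.1696/22.75 ≈ 2.60086

r = 2.601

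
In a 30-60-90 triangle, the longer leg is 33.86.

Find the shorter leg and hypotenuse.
In a 30-60-90 triangle the sides are in ratio 1 : √3 : 2, so short leg = long leg/√3 and hypotenuse = 2·(short leg).
Short leg = 33.86/√3 ≈ 33.86/1.73205 ≈ 19.5491
Hypotenuse = 2·19.5491 ≈ 39.0982

Short leg = 19.55, Hypotenuse = 39.1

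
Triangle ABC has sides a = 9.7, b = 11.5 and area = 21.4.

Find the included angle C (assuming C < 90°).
Area = ½·a·b·sin(C)  ⇒  sin(C) = 2·Area/(a·b) = 2·21.4/(9.7·11.5) = 42.8/111.55 ≈ 0.383684
C = arcsin(0.383684) ≈ 22.5621° (taking the acute solution since C < 90°)

C = 22.56°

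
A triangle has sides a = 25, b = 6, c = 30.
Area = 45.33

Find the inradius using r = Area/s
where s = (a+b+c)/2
s = (25 + 6 + 30)/2 = 61/2 = 30.5
r = Area/s = 45.33/30.5 ≈ 1.48623

r = 1.486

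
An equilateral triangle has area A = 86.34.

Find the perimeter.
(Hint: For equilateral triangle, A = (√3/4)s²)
A = (√3/4)s²  ⇒  s² = 4A/√3 = 4·86.34/√3 = 345.36/1.73205 ≈ 199.394
s ≈ √199.394 ≈ 14.1207
Perimeter = 3s ≈ 3·14.1207 ≈ 42.362

Perimeter = 42.36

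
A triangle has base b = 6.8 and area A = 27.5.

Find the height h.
A = ½·b·h  ⇒  h = 2A/b = 2·27.5/6.8 = 55/6.8 ≈ 8.08824

h = 8.088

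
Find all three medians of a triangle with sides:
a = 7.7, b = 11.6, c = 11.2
Median formula: m_a = ½√(2b² + 2c² − a²) (and cyclically). a² = 59.29, b² = 134.56, c² = 125.44.
m_a = ½√(2·134.56 + 2·125.44 − 59.29) = ½√460.71 ≈ ½·21.4642 ≈ 10.7321
m_b = ½√(2·59.29 + 2·125.44 − 134.56) = ½√234.9 ≈ ½·15.3264 ≈ 7.66322
m_c = ½√(2·59.29 + 2·134.56 − 125.44) = ½√262.26 ≈ ½·16.1944 ≈ 8.09722

m_a = 10.73, m_b = 7.663, m_c = 8.097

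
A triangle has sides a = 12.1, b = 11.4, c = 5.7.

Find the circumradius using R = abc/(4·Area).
First find the area with Heron's formula.
s = (12.1 + 11.4 + 5.7)/2 = 14.6
Area = √(s(s−a)(s−b)(s−c)) = √(14.6·2.5·3.2·8.9) ≈ √1039.52 ≈ 32.2416
abc = 12.1·11.4·5.7 = 786.258
R = abc/(4·Area) ≈ 786.258/(4·32.2416) = 786.258/128.966 ≈ 6.09661

R = 6.097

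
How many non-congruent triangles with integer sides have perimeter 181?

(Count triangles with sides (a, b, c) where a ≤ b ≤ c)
Let a ≤ b ≤ c with a + b + c = 181. The only binding inequality is a + b > c, i.e. 181 − c > c, so c < 181/2; and c ≥ 181/3 since c is the largest side.
So 61 ≤ c ≤ 90. For each c, b runs from ⌈(181 − c)/2⌉ up to c (then a = 181 − b − c satisfies 1 ≤ a ≤ b automatically), giving c − ⌈(181 − c)/2⌉ + 1 choices.
Summing over c: 2 + 3 + 5 + 6 + … + 44 + 45  (30 terms, c = 61, …, 90) = 705
Check (closed form: nearest integer to p²/48 for even p, (p+3)²/48 for odd p): (181+3)²/48 = 184²/48 = 33856/48 ≈ 705.33 → 705

705 triangles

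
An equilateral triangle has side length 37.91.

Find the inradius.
r = Area/s with s the semi-perimeter.
Area = (√3/4)·37.91² = (√3/4)·1437.1681 ≈ 0.433013·1437.1681 ≈ 622.312
s = 3·37.91/2 = 56.865
r ≈ 622.312/56.865 ≈ 10.9437
(Equivalently r = side/(2√3) = 37.91/3.4641 ≈ 10.9437.)

r = 10.94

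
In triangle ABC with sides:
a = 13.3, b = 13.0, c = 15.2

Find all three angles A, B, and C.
Law of cosines for each angle (a² = 176.89, b² = 169, c² = 231.04):
cos(A) = (b² + c² − a²)/(2bc) = (169 + 231.04 − 176.89)/(2·13.0·15.2) = 223.15/395.2 ≈ 0.564651  ⇒  A ≈ 55.622°
cos(B) = (a² + c² − b²)/(2ac) = (176.89 + 231.04 − 169)/(2·13.3·15.2) = 238.93/404.32 ≈ 0.590943  ⇒  B ≈ 53.7761°
cos(C) = (a² + b² − c²)/(2ab) = (176.89 + 169 − 231.04)/(2·13.3·13.0) = 114.85/345.8 ≈ 0.332128  ⇒  C ≈ 70.602°
Check: A + B + C ≈ 180°

A = 55.62°, B = 53.78°, C = 70.6°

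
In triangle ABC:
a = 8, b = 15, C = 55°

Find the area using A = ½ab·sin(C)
A = ½·a·b·sin(C) = ½·8·15·sin(55°)
sin(55°) ≈ 0.819152
A ≈ ½·120·0.819152 = 60·0.819152 ≈ 49.1491

Area = 49.15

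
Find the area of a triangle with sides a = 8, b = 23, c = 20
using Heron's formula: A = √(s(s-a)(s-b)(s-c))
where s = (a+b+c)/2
s = (8 + 23 + 20)/2 = 51/2 = 25.5
s − a = 17.5, s − b = 2.5, s − c = 5.5
s(s−a)(s−b)(s−c) = 25.5·17.5·2.5·5.5 = 6135.9375
Area = √6135.9375 ≈ 78.3322

s = 25.5, Area = 78.33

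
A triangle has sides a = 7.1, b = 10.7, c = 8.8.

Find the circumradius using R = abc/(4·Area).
First find the area with Heron's formula.
s = (7.1 + 10.7 + 8.8)/2 = 13.3
Area = √(s(s−a)(s−b)(s−c)) = √(13.3·6.2·2.6·4.5) ≈ √964.782 ≈ 31.0609
abc = 7.1·10.7·8.8 = 668.536
R = abc/(4·Area) ≈ 668.536/(4·31.0609) = 668.536/124.244 ≈ 5.38084

R = 5.381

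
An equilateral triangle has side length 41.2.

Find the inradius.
r = Area/s with s the semi-perimeter.
Area = (√3/4)·41.2² = (√3/4)·1697.44 ≈ 0.433013·1697.44 ≈ 735.013
s = 3·41.2/2 = 61.8
r ≈ 735.013/61.8 ≈ 11.8934
(Equivalently r = side/(2√3) = 41.2/3.4641 ≈ 11.8934.)

r = 11.89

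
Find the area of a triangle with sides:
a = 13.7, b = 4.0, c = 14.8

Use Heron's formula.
s = (13.7 + 4.0 + 14.8)/2 = 32.5/2 = 16.25
s − a = 2.55, s − b = 12.25, s − c = 1.45
s(s−a)(s−b)(s−c) = 16.25·2.55·12.25·1.45 ≈ 736.034
Area = √736.034 ≈ 27.1299

Area = 27.13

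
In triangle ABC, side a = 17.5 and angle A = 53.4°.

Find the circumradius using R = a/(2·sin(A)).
R = a/(2·sin(A)) = 17.5/(2·sin(53.4°))
sin(53.4°) ≈ 0.802817
R ≈ 17.5/(2·0.802817) = 17.5/1.60563 ≈ 10.8991

R = 10.9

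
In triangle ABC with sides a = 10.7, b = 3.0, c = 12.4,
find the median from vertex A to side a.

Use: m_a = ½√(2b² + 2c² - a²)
m_a = ½√(2·3.0² + 2·12.4² − 10.7²) = ½√(2·9 + 2·153.76 − 114.49) = ½√(18 + 307.52 − 114.49) = ½√211.03
√211.03 ≈ 14.5269, so m_a ≈ 7.26344

m_a = 7.263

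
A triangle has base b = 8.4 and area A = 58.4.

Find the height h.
A = ½·b·h  ⇒  h = 2A/b = 2·58.4/8.4 = 116.8/8.4 ≈ 13.9048

h = 13.9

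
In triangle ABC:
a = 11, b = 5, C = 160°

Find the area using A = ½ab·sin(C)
A = ½·a·b·sin(C) = ½·11·5·sin(160°)
sin(160°) ≈ 0.34202
A ≈ ½·55·0.34202 = 27.5·0.34202 ≈ 9.40555

Area = 9.406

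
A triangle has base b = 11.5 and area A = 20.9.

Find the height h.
A = ½·b·h  ⇒  h = 2A/b = 2·20.9/11.5 = 41.8/11.5 ≈ 3.63478

h = 3.635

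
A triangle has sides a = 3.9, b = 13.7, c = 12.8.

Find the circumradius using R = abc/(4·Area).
First find the area with Heron's formula.
s = (3.9 + 13.7 + 12.8)/2 = 15.2
Area = √(s(s−a)(s−b)(s−c)) = √(15.2·11.3·1.5·2.4) ≈ √618.336 ≈ 24.8664
abc = 3.9·13.7·12.8 = 683.904
R = abc/(4·Area) ≈ 683.904/(4·24.8664) = 683.904/99.4655 ≈ 6.87579

R = 6.876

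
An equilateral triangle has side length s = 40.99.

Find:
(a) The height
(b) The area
(a) The height splits the triangle into two 30-60-90 halves: h = s·√3/2 = 40.99·1.73205/2 ≈ 70.9968/2 ≈ 35.4984
(b) Area = (√3/4)·s² = (√3/4)·40.99² = (√3/4)·1680.1801 ≈ 0.433013·1680.1801 ≈ 727.539

Height = 35.5, Area = 727.5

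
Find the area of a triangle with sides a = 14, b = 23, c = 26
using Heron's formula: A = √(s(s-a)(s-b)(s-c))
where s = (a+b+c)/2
s = (14 + 23 + 26)/2 = 63/2 = 31.5
s − a = 17.5, s − b = 8.5, s − c = 5.5
s(s−a)(s−b)(s−c) = 31.5·17.5·8.5·5.5 = 25770.9375
Area = √25770.9375 ≈ 160.533

s = 31.5, Area = 160.5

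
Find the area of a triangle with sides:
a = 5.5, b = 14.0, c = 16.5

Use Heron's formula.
s = (5.5 + 14.0 + 16.5)/2 = 36/2 = 18
s − a = 12.5, s − b = 4, s − c = 1.5
s(s−a)(s−b)(s−c) = 18·12.5·4·1.5 ≈ 1350
Area = √1350 ≈ 36.7423

Area = 36.74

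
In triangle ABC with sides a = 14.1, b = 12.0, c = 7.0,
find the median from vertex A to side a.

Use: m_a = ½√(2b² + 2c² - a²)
m_a = ½√(2·12.0² + 2·7.0² − 14.1²) = ½√(2·144 + 2·49 − 198.81) = ½√(288 + 98 − 198.81) = ½√187.19
√187.19 ≈ 13.6817, so m_a ≈ 6.84087

m_a = 6.841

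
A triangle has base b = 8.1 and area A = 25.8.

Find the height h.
A = ½·b·h  ⇒  h = 2A/b = 2·25.8/8.1 = 51.6/8.1 ≈ 6.37037

h = 6.37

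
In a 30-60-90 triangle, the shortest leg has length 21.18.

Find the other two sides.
In a 30-60-90 triangle the sides are in ratio 1 : √3 : 2 (short leg : long leg : hypotenuse).
Long leg = 21.18·√3 ≈ 21.18·1.73205 ≈ 36.6848
Hypotenuse = 2·21.18 = 42.36

Long leg = 21.18√3 = 36.68, Hypotenuse = 42.36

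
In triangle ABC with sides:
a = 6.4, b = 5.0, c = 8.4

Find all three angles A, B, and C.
Law of cosines for each angle (a² = 40.96, b² = 25, c² = 70.56):
cos(A) = (b² + c² − a²)/(2bc) = (25 + 70.56 − 40.96)/(2·5.0·8.4) = 54.6/84 ≈ 0.65  ⇒  A ≈ 49.4584°
cos(B) = (a² + c² − b²)/(2ac) = (40.96 + 70.56 − 25)/(2·6.4·8.4) = 86.52/107.52 ≈ 0.804688  ⇒  B ≈ 36.4199°
cos(C) = (a² + b² − c²)/(2ab) = (40.96 + 25 − 70.56)/(2·6.4·5.0) = -4.6/64 ≈ -0.071875  ⇒  C ≈ 94.1217°
Check: A + B + C ≈ 180°

A = 49.46°, B = 36.42°, C = 94.12°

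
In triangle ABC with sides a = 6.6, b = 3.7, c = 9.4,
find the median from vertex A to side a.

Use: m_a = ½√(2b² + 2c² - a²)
m_a = ½√(2·3.7² + 2·9.4² − 6.6²) = ½√(2·13.69 + 2·88.36 − 43.56) = ½√(27.38 + 176.72 − 43.56) = ½√160.54
√160.54 ≈ 12.6704, so m_a ≈ 6.33522

m_a = 6.335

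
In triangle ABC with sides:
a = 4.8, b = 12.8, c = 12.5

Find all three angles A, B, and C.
Law of cosines for each angle (a² = 23.04, b² = 163.84, c² = 156.25):
cos(A) = (b² + c² − a²)/(2bc) = (163.84 + 156.25 − 23.04)/(2·12.8·12.5) = 297.05/320 ≈ 0.928281  ⇒  A ≈ 21.8315°
cos(B) = (a² + c² − b²)/(2ac) = (23.04 + 156.25 − 163.84)/(2·4.8·12.5) = 15.45/120 ≈ 0.12875  ⇒  B ≈ 82.6026°
cos(C) = (a² + b² − c²)/(2ab) = (23.04 + 163.84 − 156.25)/(2·4.8·12.8) = 30.63/122.88 ≈ 0.249268  ⇒  C ≈ 75.5658°
Check: A + B + C ≈ 180°

A = 21.83°, B = 82.6°, C = 75.57°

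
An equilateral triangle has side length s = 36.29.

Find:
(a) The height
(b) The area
(a) The height splits the triangle into two 30-60-90 halves: h = s·√3/2 = 36.29·1.73205/2 ≈ 62.8561/2 ≈ 31.4281
(b) Area = (√3/4)·s² = (√3/4)·36.29² = (√3/4)·1316.9641 ≈ 0.433013·1316.9641 ≈ 570.262

Height = 31.43, Area = 570.3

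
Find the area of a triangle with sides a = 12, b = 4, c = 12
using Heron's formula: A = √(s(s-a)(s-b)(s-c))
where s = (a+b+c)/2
s = (12 + 4 + 12)/2 = 28/2 = 14
s − a = 2, s − b = 10, s − c = 2
s(s−a)(s−b)(s−c) = 14·2·10·2 = 560
Area = √560 ≈ 23.6643

s = 14.0, Area = 23.66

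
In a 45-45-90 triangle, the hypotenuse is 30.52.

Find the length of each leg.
In a 45-45-90 triangle hypotenuse = leg·√2, so leg = hypotenuse/√2.
Leg = 30.52/√2 ≈ 30.52/1.41421 ≈ 21.5809

Each leg = 21.58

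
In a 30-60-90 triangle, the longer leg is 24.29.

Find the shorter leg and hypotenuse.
In a 30-60-90 triangle the sides are in ratio 1 : √3 : 2, so short leg = long leg/√3 and hypotenuse = 2·(short leg).
Short leg = 24.29/√3 ≈ 24.29/1.73205 ≈ 14.0238
Hypotenuse = 2·14.0238 ≈ 28.0477

Short leg = 14.02, Hypotenuse = 28.05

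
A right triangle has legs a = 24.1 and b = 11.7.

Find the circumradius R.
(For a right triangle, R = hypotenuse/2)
Hypotenuse c = √(a² + b²) = √(580.81 + 136.89) = √717.7 ≈ 26.7899
R = c/2 ≈ 26.7899/2 ≈ 13.395

R = 13.39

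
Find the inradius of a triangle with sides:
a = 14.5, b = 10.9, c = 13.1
r = Area/s where s is the semi-perimeter.
s = (14.5 + 10.9 + 13.1)/2 = 38.5/2 = 19.25
Area = √(s(s−a)(s−b)(s−c)) = √(19.25·4.75·8.35·6.15) ≈ √4695.54 ≈ 68.524
r ≈ 68.524/19.25 ≈ 3.55969

r = 3.56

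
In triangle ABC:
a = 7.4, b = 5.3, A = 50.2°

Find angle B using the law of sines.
a/sin(A) = b/sin(B)  ⇒  sin(B) = b·sin(A)/a = 5.3·sin(50.2°)/7.4
sin(50.2°) ≈ 0.768284
sin(B) ≈ 5.3·0.768284/7.4 ≈ 4.0719/7.4 ≈ 0.550257
B = arcsin(0.550257) ≈ 33.3847°
(Since b ≤ a we need B ≤ A, so the obtuse alternative 180° − 33.3847° ≈ 146.615° is rejected.)

B = 33.38°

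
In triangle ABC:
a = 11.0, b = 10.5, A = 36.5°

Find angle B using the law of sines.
a/sin(A) = b/sin(B)  ⇒  sin(B) = b·sin(A)/a = 10.5·sin(36.5°)/11.0
sin(36.5°) ≈ 0.594823
sin(B) ≈ 10.5·0.594823/11.0 ≈ 6.24564/11.0 ≈ 0.567785
B = arcsin(0.567785) ≈ 34.5959°
(Since b ≤ a we need B ≤ A, so the obtuse alternative 180° − 34.5959° ≈ 145.404° is rejected.)

B = 34.6°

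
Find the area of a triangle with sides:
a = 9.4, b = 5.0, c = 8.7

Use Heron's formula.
s = (9.4 + 5.0 + 8.7)/2 = 23.1/2 = 11.55
s − a = 2.15, s − b = 6.55, s − c = 2.85
s(s−a)(s−b)(s−c) = 11.55·2.15·6.55·2.85 ≈ 463.561
Area = √463.561 ≈ 21.5305

Area = 21.53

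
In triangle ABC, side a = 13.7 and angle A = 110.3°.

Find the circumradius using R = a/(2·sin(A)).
R = a/(2·sin(A)) = 13.7/(2·sin(110.3°))
sin(110.3°) ≈ 0.937889
R ≈ 13.7/(2·0.937889) = 13.7/1.87578 ≈ 7.30364

R = 7.304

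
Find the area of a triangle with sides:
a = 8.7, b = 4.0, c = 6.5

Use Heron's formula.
s = (8.7 + 4.0 + 6.5)/2 = 19.2/2 = 9.6
s − a = 0.9, s − b = 5.6, s − c = 3.1
s(s−a)(s−b)(s−c) = 9.6·0.9·5.6·3.1 ≈ 149.99
Area = √149.99 ≈ 12.2471

Area = 12.25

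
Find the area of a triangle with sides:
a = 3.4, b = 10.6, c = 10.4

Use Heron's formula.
s = (3.4 + 10.6 + 10.4)/2 = 24.4/2 = 12.2
s − a = 8.8, s − b = 1.6, s − c = 1.8
s(s−a)(s−b)(s−c) = 12.2·8.8·1.6·1.8 ≈ 309.197
Area = √309.197 ≈ 17.584

Area = 17.58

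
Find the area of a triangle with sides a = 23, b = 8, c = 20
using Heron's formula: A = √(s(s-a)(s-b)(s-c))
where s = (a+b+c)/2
s = (23 + 8 + 20)/2 = 51/2 = 25.5
s − a = 2.5, s − b = 17.5, s − c = 5.5
s(s−a)(s−b)(s−c) = 25.5·2.5·17.5·5.5 = 6135.9375
Area = √6135.9375 ≈ 78.3322

s = 25.5, Area = 78.33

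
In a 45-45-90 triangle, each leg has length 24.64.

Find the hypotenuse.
In a 45-45-90 triangle the sides are in ratio 1 : 1 : √2, so hypotenuse = leg·√2.
Hypotenuse = 24.64·√2 ≈ 24.64·1.41421 ≈ 34.8462

Hypotenuse = 24.64√2 = 34.85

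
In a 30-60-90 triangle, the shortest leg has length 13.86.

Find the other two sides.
In a 30-60-90 triangle the sides are in ratio 1 : √3 : 2 (short leg : long leg : hypotenuse).
Long leg = 13.86·√3 ≈ 13.86·1.73205 ≈ 24.0062
Hypotenuse = 2·13.86 = 27.72

Long leg = 13.86√3 = 24.01, Hypotenuse = 27.72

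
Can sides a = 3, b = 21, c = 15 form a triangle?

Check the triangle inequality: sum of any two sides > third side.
a + b vs c: 3 + 21 = 24 > 15  ✓
a + c vs b: 3 + 15 = 18 ≤ 21  ✗
b + c vs a: 21 + 15 = 36 > 3  ✓

No: 3 + 15 = 18 is not > 21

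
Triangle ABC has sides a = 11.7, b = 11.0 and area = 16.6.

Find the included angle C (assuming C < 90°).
Area = ½·a·b·sin(C)  ⇒  sin(C) = 2·Area/(a·b) = 2·16.6/(11.7·11.0) = 33.2/128.7 ≈ 0.257964
C = arcsin(0.257964) ≈ 14.9493° (taking the acute solution since C < 90°)

C = 14.95°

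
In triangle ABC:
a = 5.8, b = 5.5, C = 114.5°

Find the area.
Two sides and the included angle (SAS): A = ½·a·b·sin(C) = ½·5.8·5.5·sin(114.5°)
sin(114.5°) ≈ 0.909961
A ≈ ½·31.9·0.909961 = 15.95·0.909961 ≈ 14.5139

Area = 14.51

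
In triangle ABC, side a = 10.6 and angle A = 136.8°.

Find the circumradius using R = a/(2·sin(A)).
R = a/(2·sin(A)) = 10.6/(2·sin(136.8°))
sin(136.8°) ≈ 0.684547
R ≈ 10.6/(2·0.684547) = 10.6/1.36909 ≈ 7.74235

R = 7.742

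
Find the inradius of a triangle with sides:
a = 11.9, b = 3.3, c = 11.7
r = Area/s where s is the semi-perimeter.
s = (11.9 + 3.3 + 11.7)/2 = 26.9/2 = 13.45
Area = √(s(s−a)(s−b)(s−c)) = √(13.45·1.55·10.15·1.75) ≈ √370.304 ≈ 19.2433
r ≈ 19.2433/13.45 ≈ 1.43073

r = 1.431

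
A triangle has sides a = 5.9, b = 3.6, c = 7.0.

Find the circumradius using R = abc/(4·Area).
First find the area with Heron's formula.
s = (5.9 + 3.6 + 7.0)/2 = 8.25
Area = √(s(s−a)(s−b)(s−c)) = √(8.25·2.35·4.65·1.25) ≈ √112.69 ≈ 10.6155
abc = 5.9·3.6·7.0 = 148.68
R = abc/(4·Area) ≈ 148.68/(4·10.6155) = 148.68/42.4622 ≈ 3.50147

R = 3.501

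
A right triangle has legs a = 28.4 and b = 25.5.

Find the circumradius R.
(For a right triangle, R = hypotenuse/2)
Hypotenuse c = √(a² + b²) = √(806.56 + 650.25) = √1456.81 ≈ 38.1682
R = c/2 ≈ 38.1682/2 ≈ 19.0841

R = 19.08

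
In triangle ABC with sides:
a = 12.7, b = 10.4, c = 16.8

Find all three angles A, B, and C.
Law of cosines for each angle (a² = 161.29, b² = 108.16, c² = 282.24):
cos(A) = (b² + c² − a²)/(2bc) = (108.16 + 282.24 − 161.29)/(2·10.4·16.8) = 229.11/349.44 ≈ 0.655649  ⇒  A ≈ 49.0311°
cos(B) = (a² + c² − b²)/(2ac) = (161.29 + 282.24 − 108.16)/(2·12.7·16.8) = 335.37/426.72 ≈ 0.785925  ⇒  B ≈ 38.1937°
cos(C) = (a² + b² − c²)/(2ab) = (161.29 + 108.16 − 282.24)/(2·12.7·10.4) = -12.79/264.16 ≈ -0.0484176  ⇒  C ≈ 92.7752°
Check: A + B + C ≈ 180°

A = 49.03°, B = 38.19°, C = 92.78°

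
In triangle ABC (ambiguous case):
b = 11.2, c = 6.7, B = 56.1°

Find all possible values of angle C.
b/sin(B) = c/sin(C)  ⇒  sin(C) = c·sin(B)/b = 6.7·sin(56.1°)/11.2
sin(56.1°) ≈ 0.830012
sin(C) ≈ 6.7·0.830012/11.2 ≈ 5.56108/11.2 ≈ 0.496525
Candidate 1: C₁ = arcsin(0.496525) ≈ 29.7704°  →  A = 180° − 56.1° − 29.7704° ≈ 94.1296° > 0, valid
Candidate 2: C₂ = 180° − C₁ ≈ 150.23°  →  A = 180° − 56.1° − 150.23° ≈ -26.3296° ≤ 0, not a valid triangle

C = 29.77° (one solution)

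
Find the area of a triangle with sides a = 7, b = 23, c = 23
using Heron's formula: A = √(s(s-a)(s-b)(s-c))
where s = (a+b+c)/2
s = (7 + 23 + 23)/2 = 53/2 = 26.5
s − a = 19.5, s − b = 3.5, s − c = 3.5
s(s−a)(s−b)(s−c) = 26.5·19.5·3.5·3.5 = 6330.1875
Area = √6330.1875 ≈ 79.5625

s = 26.5, Area = 79.56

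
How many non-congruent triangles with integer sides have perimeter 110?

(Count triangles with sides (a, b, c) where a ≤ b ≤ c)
Let a ≤ b ≤ c with a + b + c = 110. The only binding inequality is a + b > c, i.e. 110 − c > c, so c < 110/2; and c ≥ 110/3 since c is the largest side.
So 37 ≤ c ≤ 54. For each c, b runs from ⌈(110 − c)/2⌉ up to c (then a = 110 − b − c satisfies 1 ≤ a ≤ b automatically), giving c − ⌈(110 − c)/2⌉ + 1 choices.
Summing over c: 1 + 3 + 4 + 6 + … + 25 + 27  (18 terms, c = 37, …, 54) = 252
Check (closed form: nearest integer to p²/48 for even p, (p+3)²/48 for odd p): 110²/48 = 12100/48 ≈ 252.08 → 252

252 triangles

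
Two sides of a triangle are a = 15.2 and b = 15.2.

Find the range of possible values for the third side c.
Triangle inequality: |a − b| < c < a + b
|a − b| = |15.2 − 15.2| = 0
a + b = 15.2 + 15.2 = 30.4

0 < c < 30.4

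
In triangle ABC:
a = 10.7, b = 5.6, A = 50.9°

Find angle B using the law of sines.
a/sin(A) = b/sin(B)  ⇒  sin(B) = b·sin(A)/a = 5.6·sin(50.9°)/10.7
sin(50.9°) ≈ 0.776046
sin(B) ≈ 5.6·0.776046/10.7 ≈ 4.34586/10.7 ≈ 0.406155
B = arcsin(0.406155) ≈ 23.9635°
(Since b ≤ a we need B ≤ A, so the obtuse alternative 180° − 23.9635° ≈ 156.036° is rejected.)

B = 23.96°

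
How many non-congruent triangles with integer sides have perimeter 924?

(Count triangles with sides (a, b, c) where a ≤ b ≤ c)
Let a ≤ b ≤ c with a + b + c = 924. The only binding inequality is a + b > c, i.e. 924 − c > c, so c < 924/2; and c ≥ 924/3 since c is the largest side.
So 308 ≤ c ≤ 461. For each c, b runs from ⌈(924 − c)/2⌉ up to c (then a = 924 − b − c satisfies 1 ≤ a ≤ b automatically), giving c − ⌈(924 − c)/2⌉ + 1 choices.
Summing over c: 1 + 2 + 4 + 5 + … + 229 + 230  (154 terms, c = 308, …, 461) = 17787
Check (closed form: nearest integer to p²/48 for even p, (p+3)²/48 for odd p): 924²/48 = 853776/48 ≈ 17787.00 → 17787

17787 triangles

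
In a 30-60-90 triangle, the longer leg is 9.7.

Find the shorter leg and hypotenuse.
In a 30-60-90 triangle the sides are in ratio 1 : √3 : 2, so short leg = long leg/√3 and hypotenuse = 2·(short leg).
Short leg = 9.7/√3 ≈ 9.7/1.73205 ≈ 5.6003
Hypotenuse = 2·5.6003 ≈ 11.2006

Short leg = 5.6, Hypotenuse = 11.2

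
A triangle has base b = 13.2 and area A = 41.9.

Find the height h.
A = ½·b·h  ⇒  h = 2A/b = 2·41.9/13.2 = 83.8/13.2 ≈ 6.34848

h = 6.348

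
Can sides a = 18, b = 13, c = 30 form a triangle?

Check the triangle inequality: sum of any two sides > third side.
a + b vs c: 18 + 13 = 31 > 30  ✓
a + c vs b: 18 + 30 = 48 > 13  ✓
b + c vs a: 13 + 30 = 43 > 18  ✓

Yes, triangle inequality satisfied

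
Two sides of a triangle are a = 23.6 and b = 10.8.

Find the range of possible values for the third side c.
Triangle inequality: |a − b| < c < a + b
|a − b| = |23.6 − 10.8| = 12.8
a + b = 23.6 + 10.8 = 34.4

12.8 < c < 34.4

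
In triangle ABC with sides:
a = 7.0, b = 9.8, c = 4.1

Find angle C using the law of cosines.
c² = a² + b² − 2ab·cos(C)  ⇒  cos(C) = (a² + b² − c²)/(2ab)
cos(C) = (7.0² + 9.8² − 4.1²)/(2·7.0·9.8) = (49 + 96.04 − 16.81)/137.2 = 128.23/137.2 ≈ 0.934621
C = arccos(0.934621) ≈ 20.833°

C = 20.83°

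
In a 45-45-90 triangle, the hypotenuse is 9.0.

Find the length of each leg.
In a 45-45-90 triangle hypotenuse = leg·√2, so leg = hypotenuse/√2.
Leg = 9.0/√2 ≈ 9.0/1.41421 ≈ 6.36396

Each leg = 6.364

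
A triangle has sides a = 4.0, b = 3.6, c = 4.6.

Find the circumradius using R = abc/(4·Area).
First find the area with Heron's formula.
s = (4.0 + 3.6 + 4.6)/2 = 6.1
Area = √(s(s−a)(s−b)(s−c)) = √(6.1·2.1·2.5·1.5) ≈ √48.0375 ≈ 6.93091
abc = 4.0·3.6·4.6 = 66.24
R = abc/(4·Area) ≈ 66.24/(4·6.93091) = 66.24/27.7236 ≈ 2.3893

R = 2.389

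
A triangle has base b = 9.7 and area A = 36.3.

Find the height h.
A = ½·b·h  ⇒  h = 2A/b = 2·36.3/9.7 = 72.6/9.7 ≈ 7.48454

h = 7.485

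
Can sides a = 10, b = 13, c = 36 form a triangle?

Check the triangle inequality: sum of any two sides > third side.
a + b vs c: 10 + 13 = 23 ≤ 36  ✗
a + c vs b: 10 + 36 = 46 > 13  ✓
b + c vs a: 13 + 36 = 49 > 10  ✓

No: 10 + 13 = 23 is not > 36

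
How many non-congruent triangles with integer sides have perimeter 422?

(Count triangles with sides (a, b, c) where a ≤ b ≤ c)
Let a ≤ b ≤ c with a + b + c = 422. The only binding inequality is a + b > c, i.e. 422 − c > c, so c < 422/2; and c ≥ 422/3 since c is the largest side.
So 141 ≤ c ≤ 210. For each c, b runs from ⌈(422 − c)/2⌉ up to c (then a = 422 − b − c satisfies 1 ≤ a ≤ b automatically), giving c − ⌈(422 − c)/2⌉ + 1 choices.
Summing over c: 1 + 3 + 4 + 6 + … + 103 + 105  (70 terms, c = 141, …, 210) = 3710
Check (closed form: nearest integer to p²/48 for even p, (p+3)²/48 for odd p): 422²/48 = 178084/48 ≈ 3710.08 → 3710

3710 triangles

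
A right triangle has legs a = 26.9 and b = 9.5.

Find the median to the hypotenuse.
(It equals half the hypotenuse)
Hypotenuse c = √(a² + b²) = √(723.61 + 90.25) = √813.86 ≈ 28.5282
Median to hypotenuse = c/2 ≈ 28.5282/2 ≈ 14.2641

Median = 14.26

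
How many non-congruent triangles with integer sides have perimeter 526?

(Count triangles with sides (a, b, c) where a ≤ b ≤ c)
Let a ≤ b ≤ c with a + b + c = 526. The only binding inequality is a + b > c, i.e. 526 − c > c, so c < 526/2; and c ≥ 526/3 since c is the largest side.
So 176 ≤ c ≤ 262. For each c, b runs from ⌈(526 − c)/2⌉ up to c (then a = 526 − b − c satisfies 1 ≤ a ≤ b automatically), giving c − ⌈(526 − c)/2⌉ + 1 choices.
Summing over c: 2 + 3 + 5 + 6 + … + 129 + 131  (87 terms, c = 176, …, 262) = 5764
Check (closed form: nearest integer to p²/48 for even p, (p+3)²/48 for odd p): 526²/48 = 276676/48 ≈ 5764.08 → 5764

5764 triangles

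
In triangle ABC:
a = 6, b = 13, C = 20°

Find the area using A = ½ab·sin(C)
A = ½·a·b·sin(C) = ½·6·13·sin(20°)
sin(20°) ≈ 0.34202
A ≈ ½·78·0.34202 = 39·0.34202 ≈ 13.3388

Area = 13.34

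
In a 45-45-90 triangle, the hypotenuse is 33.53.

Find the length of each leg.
In a 45-45-90 triangle hypotenuse = leg·√2, so leg = hypotenuse/√2.
Leg = 33.53/√2 ≈ 33.53/1.41421 ≈ 23.7093

Each leg = 23.71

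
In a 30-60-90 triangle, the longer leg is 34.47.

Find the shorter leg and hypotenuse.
In a 30-60-90 triangle the sides are in ratio 1 : √3 : 2, so short leg = long leg/√3 and hypotenuse = 2·(short leg).
Short leg = 34.47/√3 ≈ 34.47/1.73205 ≈ 19.9013
Hypotenuse = 2·19.9013 ≈ 39.8025

Short leg = 19.9, Hypotenuse = 39.8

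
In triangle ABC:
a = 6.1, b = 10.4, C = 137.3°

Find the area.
Two sides and the included angle (SAS): A = ½·a·b·sin(C) = ½·6.1·10.4·sin(137.3°)
sin(137.3°) ≈ 0.67816
A ≈ ½·63.44·0.67816 = 31.72·0.67816 ≈ 21.5112

Area = 21.51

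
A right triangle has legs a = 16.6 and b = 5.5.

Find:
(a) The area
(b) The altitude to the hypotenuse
(a) The legs are perpendicular, so Area = ½·a·b = ½·16.6·5.5 = ½·91.3 = 45.65
(b) Hypotenuse c = √(a² + b²) = √(275.56 + 30.25) = √305.81 ≈ 17.4874
    Area = ½·c·h_c  ⇒  h_c = 2·Area/c = 91.3/17.4874 ≈ 5.22089

Area = 45.65, h_c = 5.221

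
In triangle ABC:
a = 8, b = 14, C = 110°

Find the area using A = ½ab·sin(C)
A = ½·a·b·sin(C) = ½·8·14·sin(110°)
sin(110°) ≈ 0.939693
A ≈ ½·112·0.939693 = 56·0.939693 ≈ 52.6228

Area = 52.62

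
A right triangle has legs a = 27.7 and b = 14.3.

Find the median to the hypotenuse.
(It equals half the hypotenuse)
Hypotenuse c = √(a² + b²) = √(767.29 + 204.49) = √971.78 ≈ 31.1734
Median to hypotenuse = c/2 ≈ 31.1734/2 ≈ 15.5867

Median = 15.59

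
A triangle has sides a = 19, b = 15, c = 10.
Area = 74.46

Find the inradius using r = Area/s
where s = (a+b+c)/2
s = (19 + 15 + 10)/2 = 44/2 = 22
r = Area/s = 74.46/22 ≈ 3.38455

r = 3.385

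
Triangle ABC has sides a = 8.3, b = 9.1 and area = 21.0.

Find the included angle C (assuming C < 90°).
Area = ½·a·b·sin(C)  ⇒  sin(C) = 2·Area/(a·b) = 2·21.0/(8.3·9.1) = 42/75.53 ≈ 0.55607
C = arcsin(0.55607) ≈ 33.7845° (taking the acute solution since C < 90°)

C = 33.78°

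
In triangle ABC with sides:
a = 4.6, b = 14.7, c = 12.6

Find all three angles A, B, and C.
Law of cosines for each angle (a² = 21.16, b² = 216.09, c² = 158.76):
cos(A) = (b² + c² − a²)/(2bc) = (216.09 + 158.76 − 21.16)/(2·14.7·12.6) = 353.69/370.44 ≈ 0.954784  ⇒  A ≈ 17.2956°
cos(B) = (a² + c² − b²)/(2ac) = (21.16 + 158.76 − 216.09)/(2·4.6·12.6) = -36.17/115.92 ≈ -0.312026  ⇒  B ≈ 108.181°
cos(C) = (a² + b² − c²)/(2ab) = (21.16 + 216.09 − 158.76)/(2·4.6·14.7) = 78.49/135.24 ≈ 0.580376  ⇒  C ≈ 54.523°
Check: A + B + C ≈ 180°

A = 17.3°, B = 108.2°, C = 54.52°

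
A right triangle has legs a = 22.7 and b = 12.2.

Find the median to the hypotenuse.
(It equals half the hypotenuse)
Hypotenuse c = √(a² + b²) = √(515.29 + 148.84) = √664.13 ≈ 25.7707
Median to hypotenuse = c/2 ≈ 25.7707/2 ≈ 12.8854

Median = 12.89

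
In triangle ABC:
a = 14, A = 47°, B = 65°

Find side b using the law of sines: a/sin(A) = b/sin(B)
a/sin(A) = b/sin(B)  ⇒  b = a·sin(B)/sin(A) = 14·sin(65°)/sin(47°)
sin(65°) ≈ 0.906308, sin(47°) ≈ 0.731354
b ≈ 14·0.906308/0.731354 ≈ 12.6883/0.731354 ≈ 17.3491

b = 17.35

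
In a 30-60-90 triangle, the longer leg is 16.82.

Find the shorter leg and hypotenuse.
In a 30-60-90 triangle the sides are in ratio 1 : √3 : 2, so short leg = long leg/√3 and hypotenuse = 2·(short leg).
Short leg = 16.82/√3 ≈ 16.82/1.73205 ≈ 9.71103
Hypotenuse = 2·9.71103 ≈ 19.4221

Short leg = 9.711, Hypotenuse = 19.42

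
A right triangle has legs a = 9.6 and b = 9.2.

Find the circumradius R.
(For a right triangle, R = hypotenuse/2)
Hypotenuse c = √(a² + b²) = √(92.16 + 84.64) = √176.8 ≈ 13.2966
R = c/2 ≈ 13.2966/2 ≈ 6.64831

R = 6.648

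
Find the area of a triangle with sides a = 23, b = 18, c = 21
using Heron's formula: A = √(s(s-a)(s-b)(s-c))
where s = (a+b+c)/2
s = (23 + 18 + 21)/2 = 62/2 = 31
s − a = 8, s − b = 13, s − c = 10
s(s−a)(s−b)(s−c) = 31·8·13·10 = 32240
Area = √32240 ≈ 179.555

s = 31.0, Area = 179.6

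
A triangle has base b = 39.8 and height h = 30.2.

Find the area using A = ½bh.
A = ½·b·h = ½·39.8·30.2 = ½·1201.96 = 600.98

Area = 600.98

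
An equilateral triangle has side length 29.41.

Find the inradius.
r = Area/s with s the semi-perimeter.
Area = (√3/4)·29.41² = (√3/4)·864.9481 ≈ 0.433013·864.9481 ≈ 374.534
s = 3·29.41/2 = 44.115
r ≈ 374.534/44.115 ≈ 8.48994
(Equivalently r = side/(2√3) = 29.41/3.4641 ≈ 8.48994.)

r = 8.49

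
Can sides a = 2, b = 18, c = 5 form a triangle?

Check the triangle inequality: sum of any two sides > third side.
a + b vs c: 2 + 18 = 20 > 5  ✓
a + c vs b: 2 + 5 = 7 ≤ 18  ✗
b + c vs a: 18 + 5 = 23 > 2  ✓

No: 2 + 5 = 7 is not > 18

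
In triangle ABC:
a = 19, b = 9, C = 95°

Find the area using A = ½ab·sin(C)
A = ½·a·b·sin(C) = ½·19·9·sin(95°)
sin(95°) ≈ 0.996195
A ≈ ½·171·0.996195 = 85.5·0.996195 ≈ 85.1746

Area = 85.17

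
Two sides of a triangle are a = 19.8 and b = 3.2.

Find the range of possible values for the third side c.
Triangle inequality: |a − b| < c < a + b
|a − b| = |19.8 − 3.2| = 16.6
a + b = 19.8 + 3.2 = 23

16.6 < c < 23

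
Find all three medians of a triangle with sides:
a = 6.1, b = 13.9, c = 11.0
Median formula: m_a = ½√(2b² + 2c² − a²) (and cyclically). a² = 37.21, b² = 193.21, c² = 121.
m_a = ½√(2·193.21 + 2·121 − 37.21) = ½√591.21 ≈ ½·24.3148 ≈ 12.1574
m_b = ½√(2·37.21 + 2·121 − 193.21) = ½√123.21 ≈ ½·11.1 ≈ 5.55
m_c = ½√(2·37.21 + 2·193.21 − 121) = ½√339.84 ≈ ½·18.4347 ≈ 9.21737

m_a = 12.16, m_b = 5.55, m_c = 9.217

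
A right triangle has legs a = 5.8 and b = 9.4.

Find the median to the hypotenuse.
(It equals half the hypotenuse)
Hypotenuse c = √(a² + b²) = √(33.64 + 88.36) = √122 ≈ 11.0454
Median to hypotenuse = c/2 ≈ 11.0454/2 ≈ 5.52268

Median = 5.523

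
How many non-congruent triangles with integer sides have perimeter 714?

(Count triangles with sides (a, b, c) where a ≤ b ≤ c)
Let a ≤ b ≤ c with a + b + c = 714. The only binding inequality is a + b > c, i.e. 714 − c > c, so c < 714/2; and c ≥ 714/3 since c is the largest side.
So 238 ≤ c ≤ 356. For each c, b runs from ⌈(714 − c)/2⌉ up to c (then a = 714 − b − c satisfies 1 ≤ a ≤ b automatically), giving c − ⌈(714 − c)/2⌉ + 1 choices.
Summing over c: 1 + 2 + 4 + 5 + … + 176 + 178  (119 terms, c = 238, …, 356) = 10621
Check (closed form: nearest integer to p²/48 for even p, (p+3)²/48 for odd p): 714²/48 = 509796/48 ≈ 10620.75 → 10621

10621 triangles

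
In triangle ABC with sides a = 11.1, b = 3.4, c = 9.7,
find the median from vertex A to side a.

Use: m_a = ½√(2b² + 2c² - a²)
m_a = ½√(2·3.4² + 2·9.7² − 11.1²) = ½√(2·11.56 + 2·94.09 − 123.21) = ½√(23.12 + 188.18 − 123.21) = ½√88.09
√88.09 ≈ 9.38563, so m_a ≈ 4.69281

m_a = 4.693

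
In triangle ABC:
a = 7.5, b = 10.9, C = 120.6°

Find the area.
Two sides and the included angle (SAS): A = ½·a·b·sin(C) = ½·7.5·10.9·sin(120.6°)
sin(120.6°) ≈ 0.860742
A ≈ ½·81.75·0.860742 = 40.875·0.860742 ≈ 35.1828

Area = 35.18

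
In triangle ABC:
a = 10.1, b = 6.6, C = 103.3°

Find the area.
Two sides and the included angle (SAS): A = ½·a·b·sin(C) = ½·10.1·6.6·sin(103.3°)
sin(103.3°) ≈ 0.973179
A ≈ ½·66.66·0.973179 = 33.33·0.973179 ≈ 32.4361

Area = 32.44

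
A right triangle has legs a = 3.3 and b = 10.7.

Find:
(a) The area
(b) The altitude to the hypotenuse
(a) The legs are perpendicular, so Area = ½·a·b = ½·3.3·10.7 = ½·35.31 = 17.655
(b) Hypotenuse c = √(a² + b²) = √(10.89 + 114.49) = √125.38 ≈ 11.1973
    Area = ½·c·h_c  ⇒  h_c = 2·Area/c = 35.31/11.1973 ≈ 3.15343

Area = 17.655, h_c = 3.153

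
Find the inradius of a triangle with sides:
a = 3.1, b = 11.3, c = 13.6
r = Area/s where s is the semi-perimeter.
s = (3.1 + 11.3 + 13.6)/2 = 28/2 = 14
Area = √(s(s−a)(s−b)(s−c)) = √(14·10.9·2.7·0.4) ≈ √164.808 ≈ 12.8378
r ≈ 12.8378/14 ≈ 0.916983

r = 0.917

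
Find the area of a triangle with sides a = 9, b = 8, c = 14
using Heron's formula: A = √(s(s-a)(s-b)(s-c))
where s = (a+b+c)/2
s = (9 + 8 + 14)/2 = 31/2 = 15.5
s − a = 6.5, s − b = 7.5, s − c = 1.5
s(s−a)(s−b)(s−c) = 15.5·6.5·7.5·1.5 = 1133.4375
Area = √1133.4375 ≈ 33.6666

s = 15.5, Area = 33.67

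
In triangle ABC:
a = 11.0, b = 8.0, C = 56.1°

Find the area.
Two sides and the included angle (SAS): A = ½·a·b·sin(C) = ½·11.0·8.0·sin(56.1°)
sin(56.1°) ≈ 0.830012
A ≈ ½·88·0.830012 = 44·0.830012 ≈ 36.5205

Area = 36.52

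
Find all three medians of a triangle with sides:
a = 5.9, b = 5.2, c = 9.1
Median formula: m_a = ½√(2b² + 2c² − a²) (and cyclically). a² = 34.81, b² = 27.04, c² = 82.81.
m_a = ½√(2·27.04 + 2·82.81 − 34.81) = ½√184.89 ≈ ½·13.5974 ≈ 6.79871
m_b = ½√(2·34.81 + 2·82.81 − 27.04) = ½√208.2 ≈ ½·14.4291 ≈ 7.21457
m_c = ½√(2·34.81 + 2·27.04 − 82.81) = ½√40.89 ≈ ½·6.39453 ≈ 3.19726

m_a = 6.799, m_b = 7.215, m_c = 3.197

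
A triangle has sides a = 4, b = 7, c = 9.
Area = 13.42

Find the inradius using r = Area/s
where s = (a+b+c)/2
s = (4 + 7 + 9)/2 = 20/2 = 10
r = Area/s = 13.42/10 ≈ 1.342

r = 1.342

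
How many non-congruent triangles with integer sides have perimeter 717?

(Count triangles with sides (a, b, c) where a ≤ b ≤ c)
Let a ≤ b ≤ c with a + b + c = 717. The only binding inequality is a + b > c, i.e. 717 − c > c, so c < 717/2; and c ≥ 717/3 since c is the largest side.
So 239 ≤ c ≤ 358. For each c, b runs from ⌈(717 − c)/2⌉ up to c (then a = 717 − b − c satisfies 1 ≤ a ≤ b automatically), giving c − ⌈(717 − c)/2⌉ + 1 choices.
Summing over c: 1 + 2 + 4 + 5 + … + 178 + 179  (120 terms, c = 239, …, 358) = 10800
Check (closed form: nearest integer to p²/48 for even p, (p+3)²/48 for odd p): (717+3)²/48 = 720²/48 = 518400/48 ≈ 10800.00 → 10800

10800 triangles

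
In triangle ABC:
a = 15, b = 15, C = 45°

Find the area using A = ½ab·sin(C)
A = ½·a·b·sin(C) = ½·15·15·sin(45°)
sin(45°) ≈ 0.707107
A ≈ ½·225·0.707107 = 112.5·0.707107 ≈ 79.5495

Area = 79.55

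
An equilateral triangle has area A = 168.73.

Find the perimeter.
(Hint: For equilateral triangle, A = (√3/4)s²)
A = (√3/4)s²  ⇒  s² = 4A/√3 = 4·168.73/√3 = 674.92/1.73205 ≈ 389.665
s ≈ √389.665 ≈ 19.7399
Perimeter = 3s ≈ 3·19.7399 ≈ 59.2198

Perimeter = 59.22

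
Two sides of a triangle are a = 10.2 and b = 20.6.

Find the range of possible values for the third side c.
Triangle inequality: |a − b| < c < a + b
|a − b| = |10.2 − 20.6| = 10.4
a + b = 10.2 + 20.6 = 30.8

10.4 < c < 30.8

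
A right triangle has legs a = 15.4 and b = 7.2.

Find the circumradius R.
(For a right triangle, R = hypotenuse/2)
Hypotenuse c = √(a² + b²) = √(237.16 + 51.84) = √289 ≈ 17
R = c/2 ≈ 17/2 ≈ 8.5

R = 8.5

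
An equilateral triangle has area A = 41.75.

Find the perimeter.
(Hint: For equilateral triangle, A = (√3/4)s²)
A = (√3/4)s²  ⇒  s² = 4A/√3 = 4·41.75/√3 = 167/1.73205 ≈ 96.4175
s ≈ √96.4175 ≈ 9.81924
Perimeter = 3s ≈ 3·9.81924 ≈ 29.4577

Perimeter = 29.46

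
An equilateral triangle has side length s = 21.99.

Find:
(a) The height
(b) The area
(a) The height splits the triangle into two 30-60-90 halves: h = s·√3/2 = 21.99·1.73205/2 ≈ 38.0878/2 ≈ 19.0439
(b) Area = (√3/4)·s² = (√3/4)·21.99² = (√3/4)·483.5601 ≈ 0.433013·483.5601 ≈ 209.388

Height = 19.04, Area = 209.4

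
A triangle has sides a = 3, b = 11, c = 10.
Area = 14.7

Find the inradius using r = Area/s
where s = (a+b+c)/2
s = (3 + 11 + 10)/2 = 24/2 = 12
r = Area/s = 14.7/12 ≈ 1.225

r = 1.225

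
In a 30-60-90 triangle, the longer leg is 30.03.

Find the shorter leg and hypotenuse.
In a 30-60-90 triangle the sides are in ratio 1 : √3 : 2, so short leg = long leg/√3 and hypotenuse = 2·(short leg).
Short leg = 30.03/√3 ≈ 30.03/1.73205 ≈ 17.3378
Hypotenuse = 2·17.3378 ≈ 34.6757

Short leg = 17.34, Hypotenuse = 34.68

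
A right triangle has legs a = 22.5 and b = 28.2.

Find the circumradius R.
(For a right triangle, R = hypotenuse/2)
Hypotenuse c = √(a² + b²) = √(506.25 + 795.24) = √1301.49 ≈ 36.0762
R = c/2 ≈ 36.0762/2 ≈ 18.0381

R = 18.04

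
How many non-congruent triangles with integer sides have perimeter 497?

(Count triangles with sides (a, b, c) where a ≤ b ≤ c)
Let a ≤ b ≤ c with a + b + c = 497. The only binding inequality is a + b > c, i.e. 497 − c > c, so c < 497/2; and c ≥ 497/3 since c is the largest side.
So 166 ≤ c ≤ 248. For each c, b runs from ⌈(497 − c)/2⌉ up to c (then a = 497 − b − c satisfies 1 ≤ a ≤ b automatically), giving c − ⌈(497 − c)/2⌉ + 1 choices.
Summing over c: 1 + 3 + 4 + 6 + … + 123 + 124  (83 terms, c = 166, …, 248) = 5208
Check (closed form: nearest integer to p²/48 for even p, (p+3)²/48 for odd p): (497+3)²/48 = 500²/48 = 250000/48 ≈ 5208.33 → 5208

5208 triangles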